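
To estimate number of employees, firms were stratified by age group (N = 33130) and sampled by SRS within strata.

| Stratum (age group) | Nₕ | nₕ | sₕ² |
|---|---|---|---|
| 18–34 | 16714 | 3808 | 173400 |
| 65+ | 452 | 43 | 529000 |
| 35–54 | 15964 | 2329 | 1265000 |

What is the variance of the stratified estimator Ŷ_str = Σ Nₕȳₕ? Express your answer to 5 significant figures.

1.3032 × 10^11

Var(Ŷ_str) = Σₕ Nₕ²(1 − fₕ)sₕ²/nₕ.
18–34: 16714²·(1 − 3808/16714)·173400/3808 = 9.8225492 × 10^9.
65+: 452²·(1 − 43/452)·529000/43 = 2.2743063 × 10^9.
35–54: 15964²·(1 − 2329/15964)·1265000/2329 = 1.1822733 × 10^11.
Sum = 1.3032419 × 10^11.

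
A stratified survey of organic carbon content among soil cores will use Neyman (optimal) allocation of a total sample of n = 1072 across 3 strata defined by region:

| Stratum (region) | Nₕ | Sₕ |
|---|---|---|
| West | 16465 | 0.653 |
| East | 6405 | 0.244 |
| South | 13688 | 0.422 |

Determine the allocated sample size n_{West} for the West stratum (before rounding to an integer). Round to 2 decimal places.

Neyman allocation: nₕ = n·NₕSₕ / Σⱼ NⱼSⱼ.
Σ NⱼSⱼ = 16465·0.653 + 6405·0.244 + 13688·0.422 = 18090.801.
n_{West} = 1072·16465·0.653 / 18090.801 = 637.11.

637.11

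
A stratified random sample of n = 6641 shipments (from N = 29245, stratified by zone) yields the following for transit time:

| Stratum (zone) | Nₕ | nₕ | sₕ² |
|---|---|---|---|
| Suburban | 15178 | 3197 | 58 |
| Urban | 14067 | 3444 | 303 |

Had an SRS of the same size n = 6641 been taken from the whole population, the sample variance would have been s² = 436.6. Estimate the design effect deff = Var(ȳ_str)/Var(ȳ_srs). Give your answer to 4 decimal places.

Var(ȳ_str) = Σ Wₕ²(1−fₕ)sₕ²/nₕ with Wₕ = Nₕ/29245:
  Suburban: (15178/29245)²·(1−3197/15178)·58/3197 = 0.003857356
  Urban: (14067/29245)²·(1−3444/14067)·303/3444 = 0.015371806
  → Var(ȳ_str) = 0.019229162.
Var(ȳ_srs) = (1 − 6641/29245)·436.6/6641 = 0.050814063.
deff = 0.019229162 / 0.050814063 = 0.3784.

0.3784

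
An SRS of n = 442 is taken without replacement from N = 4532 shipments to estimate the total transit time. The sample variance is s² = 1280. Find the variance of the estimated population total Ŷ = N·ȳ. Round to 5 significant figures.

5.3679 × 10^7

Var(Ŷ) = N²·Var(ȳ) = N²·(1 − n/N)·s²/n.
f = 442/4532 = 0.09752868; Var(ȳ) = 0.90247132·1280/442 = 2.6134916.
Var(Ŷ) = 4532² · 2.6134916 = 5.3678567 × 10^7.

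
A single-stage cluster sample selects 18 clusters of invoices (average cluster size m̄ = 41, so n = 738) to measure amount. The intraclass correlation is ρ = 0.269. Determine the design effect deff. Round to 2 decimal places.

deff = 1 + (41 − 1)·0.269 = 1 + 10.76 = 11.76.

11.76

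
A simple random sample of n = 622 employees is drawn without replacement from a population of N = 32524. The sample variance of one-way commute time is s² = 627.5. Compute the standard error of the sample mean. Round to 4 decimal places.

Under SRS without replacement, Var(ȳ) = (1 − f)·s²/n with f = n/N = 622/32524 = 0.01912434.
Var(ȳ) = (1 − 0.01912434)·627.5/622 = 0.98087566·1.0088424 = 0.989549.
SE(ȳ) = √(0.989549) = 0.9948.

0.9948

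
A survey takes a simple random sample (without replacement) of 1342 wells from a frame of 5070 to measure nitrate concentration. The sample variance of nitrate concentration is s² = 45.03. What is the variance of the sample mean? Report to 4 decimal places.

Under SRS without replacement, Var(ȳ) = (1 − f)·s²/n with f = n/N = 1342/5070 = 0.26469428.
Var(ȳ) = (1 − 0.26469428)·45.03/1342 = 0.73530572·0.033554396 = 0.02467274.

0.0247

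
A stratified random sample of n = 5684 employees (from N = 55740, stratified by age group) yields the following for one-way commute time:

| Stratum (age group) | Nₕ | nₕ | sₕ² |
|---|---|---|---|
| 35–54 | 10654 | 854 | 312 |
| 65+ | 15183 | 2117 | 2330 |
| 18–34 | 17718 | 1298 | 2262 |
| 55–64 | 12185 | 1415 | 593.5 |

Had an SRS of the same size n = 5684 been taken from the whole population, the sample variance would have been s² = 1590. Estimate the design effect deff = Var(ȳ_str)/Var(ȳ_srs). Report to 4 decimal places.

1.0487

Var(ȳ_str) = Σ Wₕ²(1−fₕ)sₕ²/nₕ with Wₕ = Nₕ/55740:
  35–54: (10654/55740)²·(1−854/10654)·312/854 = 0.012277263
  65+: (15183/55740)²·(1−2117/15183)·2330/2117 = 0.070275085
  18–34: (17718/55740)²·(1−1298/17718)·2262/1298 = 0.16318184
  55–64: (12185/55740)²·(1−1415/12185)·593.5/1415 = 0.017716241
  → Var(ȳ_str) = 0.26345043.
Var(ȳ_srs) = (1 − 5684/55740)·1590/5684 = 0.25120729.
deff = 0.26345043 / 0.25120729 = 1.0487.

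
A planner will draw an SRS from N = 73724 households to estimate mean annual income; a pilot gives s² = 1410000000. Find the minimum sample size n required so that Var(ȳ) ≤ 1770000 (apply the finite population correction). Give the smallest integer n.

789

Without fpc, n₀ = s²/D = 1410000000/1770000 = 796.6102.
With fpc, (1 − n/N)·s²/n ≤ D requires n ≥ n₀/(1 + n₀/N) = 796.6102/(1 + 796.6102/73724) = 788.0946.
Rounding up, n = 789.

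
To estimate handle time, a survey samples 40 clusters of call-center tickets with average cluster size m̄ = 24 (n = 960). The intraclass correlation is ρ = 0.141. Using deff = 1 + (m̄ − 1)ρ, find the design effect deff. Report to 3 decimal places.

deff = 1 + (24 − 1)·0.141 = 1 + 3.243 = 4.243.

4.243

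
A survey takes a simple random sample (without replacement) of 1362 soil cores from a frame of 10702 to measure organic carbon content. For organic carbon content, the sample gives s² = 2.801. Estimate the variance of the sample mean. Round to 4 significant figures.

0.001795

Under SRS without replacement, Var(ȳ) = (1 − f)·s²/n with f = n/N = 1362/10702 = 0.12726593.
Var(ȳ) = (1 − 0.12726593)·2.801/1362 = 0.87273407·0.0020565345 = 0.0017948077.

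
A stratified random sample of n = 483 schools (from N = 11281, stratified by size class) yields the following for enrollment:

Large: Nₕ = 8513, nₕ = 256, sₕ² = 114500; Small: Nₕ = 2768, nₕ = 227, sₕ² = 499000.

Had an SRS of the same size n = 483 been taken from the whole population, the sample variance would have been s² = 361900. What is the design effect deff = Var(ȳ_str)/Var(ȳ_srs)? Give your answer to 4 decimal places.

0.5139

Var(ȳ_str) = Σ Wₕ²(1−fₕ)sₕ²/nₕ with Wₕ = Nₕ/11281:
  Large: (8513/11281)²·(1−256/8513)·114500/256 = 247.04453
  Small: (2768/11281)²·(1−227/2768)·499000/227 = 121.49272
  → Var(ȳ_str) = 368.53725.
Var(ȳ_srs) = (1 − 483/11281)·361900/483 = 717.19487.
deff = 368.53725 / 717.19487 = 0.5139.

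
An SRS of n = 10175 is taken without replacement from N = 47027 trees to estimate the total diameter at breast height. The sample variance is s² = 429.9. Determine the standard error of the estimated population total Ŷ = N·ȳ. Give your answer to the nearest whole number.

8557

Var(Ŷ) = N²·Var(ȳ) = N²·(1 − n/N)·s²/n.
f = 10175/47027 = 0.21636507; Var(ȳ) = 0.78363493·429.9/10175 = 0.033109057.
Var(Ŷ) = 47027² · 0.033109057 = 7.3221962 × 10^7.
SE(Ŷ) = √(7.3221962 × 10^7) = 8557.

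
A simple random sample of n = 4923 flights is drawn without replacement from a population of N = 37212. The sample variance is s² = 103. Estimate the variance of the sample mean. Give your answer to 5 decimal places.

Under SRS without replacement, Var(ȳ) = (1 − f)·s²/n with f = n/N = 4923/37212 = 0.13229603.
Var(ȳ) = (1 − 0.13229603)·103/4923 = 0.86770397·0.020922202 = 0.018154278.

0.01815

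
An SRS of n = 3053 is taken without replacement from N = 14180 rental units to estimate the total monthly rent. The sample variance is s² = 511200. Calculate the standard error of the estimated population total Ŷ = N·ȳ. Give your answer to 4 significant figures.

162500

Var(Ŷ) = N²·Var(ȳ) = N²·(1 − n/N)·s²/n.
f = 3053/14180 = 0.21530324; Var(ȳ) = 0.78469676·511200/3053 = 131.39108.
Var(Ŷ) = 14180² · 131.39108 = 2.641912 × 10^10.
SE(Ŷ) = √(2.641912 × 10^10) = 162500.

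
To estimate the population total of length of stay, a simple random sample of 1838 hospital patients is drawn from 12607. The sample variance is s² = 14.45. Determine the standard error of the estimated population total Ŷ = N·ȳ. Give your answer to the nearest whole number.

Var(Ŷ) = N²·Var(ȳ) = N²·(1 − n/N)·s²/n.
f = 1838/12607 = 0.14579202; Var(ȳ) = 0.85420798·14.45/1838 = 0.0067156177.
Var(Ŷ) = 12607² · 0.0067156177 = 1.0673564 × 10^6.
SE(Ŷ) = √(1.0673564 × 10^6) = 1033.

1033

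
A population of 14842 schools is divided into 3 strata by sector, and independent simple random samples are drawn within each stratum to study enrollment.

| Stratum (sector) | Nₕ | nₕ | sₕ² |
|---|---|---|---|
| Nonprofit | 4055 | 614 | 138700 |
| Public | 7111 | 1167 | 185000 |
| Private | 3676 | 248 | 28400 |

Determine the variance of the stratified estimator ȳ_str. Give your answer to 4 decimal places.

Var(ȳ_str) = Σₕ Wₕ²(1 − fₕ)sₕ²/nₕ with Wₕ = Nₕ/N, N = 14842.
Nonprofit: Wₕ = 0.27321116; term = 0.27321116²·(1 − 0.15141800)·138700/614 = 14.308653.
Public: Wₕ = 0.47911333; term = 0.47911333²·(1 − 0.16411194)·185000/1167 = 30.417639.
Private: Wₕ = 0.24767552; term = 0.24767552²·(1 − 0.06746464)·28400/248 = 6.550857.
Sum = 51.277149.

51.2771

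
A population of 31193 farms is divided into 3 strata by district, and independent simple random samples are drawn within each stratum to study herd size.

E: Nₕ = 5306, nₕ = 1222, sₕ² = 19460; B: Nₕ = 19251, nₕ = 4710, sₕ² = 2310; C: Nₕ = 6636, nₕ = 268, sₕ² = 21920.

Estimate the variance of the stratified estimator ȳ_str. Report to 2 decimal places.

Var(ȳ_str) = Σₕ Wₕ²(1 − fₕ)sₕ²/nₕ with Wₕ = Nₕ/N, N = 31193.
E: Wₕ = 0.17010227; term = 0.17010227²·(1 − 0.23030531)·19460/1222 = 0.35465846.
B: Wₕ = 0.61715770; term = 0.61715770²·(1 − 0.24466261)·2310/4710 = 0.14109913.
C: Wₕ = 0.21274004; term = 0.21274004²·(1 − 0.04038577)·21920/268 = 3.5522285.
Sum = 4.0479861.

4.05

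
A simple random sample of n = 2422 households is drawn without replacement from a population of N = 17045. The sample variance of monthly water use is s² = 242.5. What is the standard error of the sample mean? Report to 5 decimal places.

Under SRS without replacement, Var(ȳ) = (1 − f)·s²/n with f = n/N = 2422/17045 = 0.14209446.
Var(ȳ) = (1 − 0.14209446)·242.5/2422 = 0.85790554·0.10012386 = 0.085896819.
SE(ȳ) = √(0.085896819) = 0.29308.

0.29308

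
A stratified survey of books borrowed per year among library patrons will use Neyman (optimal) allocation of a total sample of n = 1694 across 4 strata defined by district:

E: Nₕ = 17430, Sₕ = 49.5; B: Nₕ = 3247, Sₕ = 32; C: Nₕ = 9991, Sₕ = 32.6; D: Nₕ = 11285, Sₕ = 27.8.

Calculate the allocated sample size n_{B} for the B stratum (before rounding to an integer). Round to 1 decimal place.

Neyman allocation: nₕ = n·NₕSₕ / Σⱼ NⱼSⱼ.
Σ NⱼSⱼ = 17430·49.5 + 3247·32 + 9991·32.6 + 11285·27.8 = 1.6061186 × 10^6.
n_{B} = 1694·3247·32 / (1.6061186 × 10^6) = 109.6.

109.6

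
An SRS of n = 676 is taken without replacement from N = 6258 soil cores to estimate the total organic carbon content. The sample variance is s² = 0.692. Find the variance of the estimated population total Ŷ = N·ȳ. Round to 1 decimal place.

35759.0

Var(Ŷ) = N²·Var(ȳ) = N²·(1 − n/N)·s²/n.
f = 676/6258 = 0.10802173; Var(ȳ) = 0.89197827·0.692/676 = 9.1309018 × 10^-4.
Var(Ŷ) = 6258² · (9.1309018 × 10^-4) = 35758.953.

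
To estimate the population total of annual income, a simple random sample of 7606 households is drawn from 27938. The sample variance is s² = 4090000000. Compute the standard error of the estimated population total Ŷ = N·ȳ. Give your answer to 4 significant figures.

1.748 × 10^7

Var(Ŷ) = N²·Var(ȳ) = N²·(1 − n/N)·s²/n.
f = 7606/27938 = 0.27224569; Var(ȳ) = 0.72775431·4090000000/7606 = 391337.78.
Var(Ŷ) = 27938² · 391337.78 = 3.054516 × 10^14.
SE(Ŷ) = √(3.054516 × 10^14) = 1.748 × 10^7.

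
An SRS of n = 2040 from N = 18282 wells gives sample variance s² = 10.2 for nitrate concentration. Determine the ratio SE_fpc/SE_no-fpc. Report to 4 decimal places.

0.9426

f = n/N = 2040/18282 = 0.11158517.
SE_no-fpc = √(s²/n) = 0.070710678; SE_fpc = √((1−f)s²/n) = 0.066648887.
Ratio = √(1−f) = 0.94255760.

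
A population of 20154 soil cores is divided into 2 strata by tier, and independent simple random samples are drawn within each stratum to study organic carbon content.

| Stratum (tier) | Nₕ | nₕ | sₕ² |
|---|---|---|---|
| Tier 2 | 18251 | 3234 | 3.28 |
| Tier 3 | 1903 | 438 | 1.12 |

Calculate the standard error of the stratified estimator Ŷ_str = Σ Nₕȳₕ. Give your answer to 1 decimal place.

Var(Ŷ_str) = Σₕ Nₕ²(1 − fₕ)sₕ²/nₕ.
Tier 2: 18251²·(1 − 3234/18251)·3.28/3234 = 277973.68.
Tier 3: 1903²·(1 − 438/1903)·1.12/438 = 7128.8639.
Sum = 285102.54.
SE = √(285102.54) = 533.9.

533.9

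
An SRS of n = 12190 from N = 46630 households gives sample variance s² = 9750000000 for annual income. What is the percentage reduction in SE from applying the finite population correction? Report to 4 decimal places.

14.0593

f = n/N = 12190/46630 = 0.26141969.
SE_no-fpc = √(s²/n) = 894.33547; SE_fpc = √((1−f)s²/n) = 768.59812.
Ratio = √(1−f) = 0.85940695. Reduction = 100·(1 − 0.85940695) = 14.0593%.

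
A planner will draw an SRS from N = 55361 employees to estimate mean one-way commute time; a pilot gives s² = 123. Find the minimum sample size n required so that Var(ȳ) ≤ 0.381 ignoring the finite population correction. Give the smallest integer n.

Without fpc, n₀ = s²/D = 123/0.381 = 322.8346.
Rounding up, n = 323.

323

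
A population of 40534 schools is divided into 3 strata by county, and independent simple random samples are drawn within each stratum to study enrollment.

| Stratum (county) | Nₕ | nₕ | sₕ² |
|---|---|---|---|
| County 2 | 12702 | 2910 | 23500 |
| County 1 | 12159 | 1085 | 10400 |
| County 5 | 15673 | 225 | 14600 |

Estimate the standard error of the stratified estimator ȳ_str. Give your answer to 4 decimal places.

3.3104

Var(ȳ_str) = Σₕ Wₕ²(1 − fₕ)sₕ²/nₕ with Wₕ = Nₕ/N, N = 40534.
County 2: Wₕ = 0.31336656; term = 0.31336656²·(1 − 0.22909778)·23500/2910 = 0.61133528.
County 1: Wₕ = 0.29997040; term = 0.29997040²·(1 − 0.08923431)·10400/1085 = 0.78553774.
County 5: Wₕ = 0.38666305; term = 0.38666305²·(1 − 0.01435590)·14600/225 = 9.5621556.
Sum = 10.959029.
SE = √(10.959029) = 3.3104.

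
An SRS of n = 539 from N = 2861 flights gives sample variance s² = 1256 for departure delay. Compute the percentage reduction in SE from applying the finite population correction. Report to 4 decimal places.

9.9109

f = n/N = 539/2861 = 0.18839567.
SE_no-fpc = √(s²/n) = 1.5265128; SE_fpc = √((1−f)s²/n) = 1.3752214.
Ratio = √(1−f) = 0.90089086. Reduction = 100·(1 − 0.90089086) = 9.9109%.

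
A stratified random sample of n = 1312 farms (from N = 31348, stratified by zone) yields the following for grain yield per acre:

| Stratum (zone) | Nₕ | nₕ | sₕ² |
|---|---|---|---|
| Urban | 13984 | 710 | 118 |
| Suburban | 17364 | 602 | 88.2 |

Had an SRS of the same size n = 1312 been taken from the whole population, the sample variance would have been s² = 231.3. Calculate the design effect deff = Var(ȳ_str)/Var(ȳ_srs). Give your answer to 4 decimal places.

Var(ȳ_str) = Σ Wₕ²(1−fₕ)sₕ²/nₕ with Wₕ = Nₕ/31348:
  Urban: (13984/31348)²·(1−710/13984)·118/710 = 0.031393317
  Suburban: (17364/31348)²·(1−602/17364)·88.2/602 = 0.043393835
  → Var(ȳ_str) = 0.074787152.
Var(ȳ_srs) = (1 − 1312/31348)·231.3/1312 = 0.16891727.
deff = 0.074787152 / 0.16891727 = 0.4427.

0.4427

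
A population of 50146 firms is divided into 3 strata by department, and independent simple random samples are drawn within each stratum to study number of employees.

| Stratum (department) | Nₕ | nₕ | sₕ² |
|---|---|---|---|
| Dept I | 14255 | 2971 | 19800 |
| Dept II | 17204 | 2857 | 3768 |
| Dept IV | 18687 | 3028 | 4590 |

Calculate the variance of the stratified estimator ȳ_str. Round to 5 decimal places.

Var(ȳ_str) = Σₕ Wₕ²(1 − fₕ)sₕ²/nₕ with Wₕ = Nₕ/N, N = 50146.
Dept I: Wₕ = 0.28426993; term = 0.28426993²·(1 − 0.20841810)·19800/2971 = 0.42630482.
Dept II: Wₕ = 0.34307821; term = 0.34307821²·(1 − 0.16606603)·3768/2857 = 0.12945493.
Dept IV: Wₕ = 0.37265186; term = 0.37265186²·(1 − 0.16203778)·4590/3028 = 0.17639563.
Sum = 0.73215538.

0.73216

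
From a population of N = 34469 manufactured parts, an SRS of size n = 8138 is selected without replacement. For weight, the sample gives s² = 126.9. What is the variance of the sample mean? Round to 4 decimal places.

0.0119

Under SRS without replacement, Var(ȳ) = (1 − f)·s²/n with f = n/N = 8138/34469 = 0.23609620.
Var(ȳ) = (1 − 0.23609620)·126.9/8138 = 0.76390380·0.015593512 = 0.011911943.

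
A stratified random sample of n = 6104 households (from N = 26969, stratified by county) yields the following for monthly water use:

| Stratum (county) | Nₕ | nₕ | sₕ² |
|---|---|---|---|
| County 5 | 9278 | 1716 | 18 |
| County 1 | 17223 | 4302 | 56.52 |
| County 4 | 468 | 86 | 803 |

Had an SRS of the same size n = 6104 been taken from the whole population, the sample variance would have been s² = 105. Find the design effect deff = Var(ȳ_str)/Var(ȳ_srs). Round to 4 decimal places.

Var(ȳ_str) = Σ Wₕ²(1−fₕ)sₕ²/nₕ with Wₕ = Nₕ/26969:
  County 5: (9278/26969)²·(1−1716/9278)·18/1716 = 0.001011851
  County 1: (17223/26969)²·(1−4302/17223)·56.52/4302 = 0.0040198235
  County 4: (468/26969)²·(1−86/468)·803/86 = 0.0022950736
  → Var(ȳ_str) = 0.0073267481.
Var(ȳ_srs) = (1 − 6104/26969)·105/6104 = 0.013308476.
deff = 0.0073267481 / 0.013308476 = 0.5505.

0.5505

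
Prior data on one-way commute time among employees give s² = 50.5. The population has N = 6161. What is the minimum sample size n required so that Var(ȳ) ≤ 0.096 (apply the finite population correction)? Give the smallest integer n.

485

Without fpc, n₀ = s²/D = 50.5/0.096 = 526.0417.
With fpc, (1 − n/N)·s²/n ≤ D requires n ≥ n₀/(1 + n₀/N) = 526.0417/(1 + 526.0417/6161) = 484.6602.
Rounding up, n = 485.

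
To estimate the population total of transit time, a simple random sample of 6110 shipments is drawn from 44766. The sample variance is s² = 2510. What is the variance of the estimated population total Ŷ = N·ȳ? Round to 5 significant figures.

7.1088 × 10^8

Var(Ŷ) = N²·Var(ȳ) = N²·(1 − n/N)·s²/n.
f = 6110/44766 = 0.13648751; Var(ȳ) = 0.86351249·2510/6110 = 0.35473263.
Var(Ŷ) = 44766² · 0.35473263 = 7.1088233 × 10^8.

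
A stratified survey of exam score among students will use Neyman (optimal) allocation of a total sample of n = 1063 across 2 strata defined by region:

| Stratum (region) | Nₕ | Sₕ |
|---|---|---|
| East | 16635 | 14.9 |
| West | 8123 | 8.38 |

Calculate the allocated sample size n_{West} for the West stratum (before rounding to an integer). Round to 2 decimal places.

Neyman allocation: nₕ = n·NₕSₕ / Σⱼ NⱼSⱼ.
Σ NⱼSⱼ = 16635·14.9 + 8123·8.38 = 315932.24.
n_{West} = 1063·8123·8.38 / 315932.24 = 229.03.

229.03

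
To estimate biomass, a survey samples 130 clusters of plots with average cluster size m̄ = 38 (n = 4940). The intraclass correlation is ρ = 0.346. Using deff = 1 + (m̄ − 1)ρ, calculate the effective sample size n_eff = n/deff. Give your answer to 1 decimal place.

357.9

deff = 1 + (38 − 1)·0.346 = 1 + 12.802 = 13.802.
n_eff = 4940 / 13.802 = 357.9.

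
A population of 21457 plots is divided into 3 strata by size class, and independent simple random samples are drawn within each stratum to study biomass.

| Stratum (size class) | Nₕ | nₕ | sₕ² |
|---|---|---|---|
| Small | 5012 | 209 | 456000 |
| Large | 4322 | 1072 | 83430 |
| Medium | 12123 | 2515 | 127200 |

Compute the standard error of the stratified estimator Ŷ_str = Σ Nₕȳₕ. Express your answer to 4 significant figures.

243900

Var(Ŷ_str) = Σₕ Nₕ²(1 − fₕ)sₕ²/nₕ.
Small: 5012²·(1 − 209/5012)·456000/209 = 5.2522115 × 10^10.
Large: 4322²·(1 − 1072/4322)·83430/1072 = 1.0931898 × 10^9.
Medium: 12123²·(1 − 2515/12123)·127200/2515 = 5.8910434 × 10^9.
Sum = 5.9506348 × 10^10.
SE = √(5.9506348 × 10^10) = 243900.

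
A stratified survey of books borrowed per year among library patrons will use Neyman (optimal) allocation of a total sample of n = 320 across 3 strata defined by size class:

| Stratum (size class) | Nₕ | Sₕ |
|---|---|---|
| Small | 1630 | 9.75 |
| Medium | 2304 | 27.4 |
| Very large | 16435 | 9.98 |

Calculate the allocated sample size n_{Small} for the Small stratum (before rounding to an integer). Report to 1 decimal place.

Neyman allocation: nₕ = n·NₕSₕ / Σⱼ NⱼSⱼ.
Σ NⱼSⱼ = 1630·9.75 + 2304·27.4 + 16435·9.98 = 243043.4.
n_{Small} = 320·1630·9.75 / 243043.4 = 20.9.

20.9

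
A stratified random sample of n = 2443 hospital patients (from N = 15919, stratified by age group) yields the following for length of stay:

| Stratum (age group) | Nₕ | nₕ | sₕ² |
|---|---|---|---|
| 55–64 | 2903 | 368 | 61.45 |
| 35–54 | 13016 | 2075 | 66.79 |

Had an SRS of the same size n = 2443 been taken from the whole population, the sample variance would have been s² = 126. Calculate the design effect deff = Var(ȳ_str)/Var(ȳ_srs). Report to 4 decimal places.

0.5254

Var(ȳ_str) = Σ Wₕ²(1−fₕ)sₕ²/nₕ with Wₕ = Nₕ/15919:
  55–64: (2903/15919)²·(1−368/2903)·61.45/368 = 0.004849171
  35–54: (13016/15919)²·(1−2075/13016)·66.79/2075 = 0.018088241
  → Var(ȳ_str) = 0.022937412.
Var(ȳ_srs) = (1 − 2443/15919)·126/2443 = 0.043660861.
deff = 0.022937412 / 0.043660861 = 0.5254.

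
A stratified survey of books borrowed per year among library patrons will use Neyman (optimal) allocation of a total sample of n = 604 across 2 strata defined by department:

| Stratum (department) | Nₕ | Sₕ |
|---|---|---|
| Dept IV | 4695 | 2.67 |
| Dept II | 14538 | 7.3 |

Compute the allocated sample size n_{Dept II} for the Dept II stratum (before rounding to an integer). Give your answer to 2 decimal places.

Neyman allocation: nₕ = n·NₕSₕ / Σⱼ NⱼSⱼ.
Σ NⱼSⱼ = 4695·2.67 + 14538·7.3 = 118663.05.
n_{Dept II} = 604·14538·7.3 / 118663.05 = 540.19.

540.19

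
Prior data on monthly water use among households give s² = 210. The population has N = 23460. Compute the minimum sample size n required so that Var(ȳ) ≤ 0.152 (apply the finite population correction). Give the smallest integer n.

1305

Without fpc, n₀ = s²/D = 210/0.152 = 1381.5789.
With fpc, (1 − n/N)·s²/n ≤ D requires n ≥ n₀/(1 + n₀/N) = 1381.5789/(1 + 1381.5789/23460) = 1304.7416.
Rounding up, n = 1305.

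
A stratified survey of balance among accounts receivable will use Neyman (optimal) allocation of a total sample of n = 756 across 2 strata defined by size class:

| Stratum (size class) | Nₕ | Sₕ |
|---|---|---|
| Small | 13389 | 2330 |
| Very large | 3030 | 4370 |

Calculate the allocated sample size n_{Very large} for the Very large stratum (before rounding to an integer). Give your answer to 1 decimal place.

Neyman allocation: nₕ = n·NₕSₕ / Σⱼ NⱼSⱼ.
Σ NⱼSⱼ = 13389·2330 + 3030·4370 = 4.443747 × 10^7.
n_{Very large} = 756·3030·4370 / (4.443747 × 10^7) = 225.3.

225.3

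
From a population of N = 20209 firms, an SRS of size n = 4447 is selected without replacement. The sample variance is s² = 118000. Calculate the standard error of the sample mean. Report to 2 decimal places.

Under SRS without replacement, Var(ȳ) = (1 − f)·s²/n with f = n/N = 4447/20209 = 0.22005047.
Var(ȳ) = (1 − 0.22005047)·118000/4447 = 0.77994953·26.534743 = 20.69576.
SE(ȳ) = √(20.69576) = 4.55.

4.55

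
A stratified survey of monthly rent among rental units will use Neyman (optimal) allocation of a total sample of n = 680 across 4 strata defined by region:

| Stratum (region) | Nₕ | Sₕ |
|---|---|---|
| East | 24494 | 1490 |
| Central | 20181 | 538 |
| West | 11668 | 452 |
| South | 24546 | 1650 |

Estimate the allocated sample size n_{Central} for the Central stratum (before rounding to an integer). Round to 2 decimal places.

79.28

Neyman allocation: nₕ = n·NₕSₕ / Σⱼ NⱼSⱼ.
Σ NⱼSⱼ = 24494·1490 + 20181·538 + 11668·452 + 24546·1650 = 9.3128274 × 10^7.
n_{Central} = 680·20181·538 / (9.3128274 × 10^7) = 79.28.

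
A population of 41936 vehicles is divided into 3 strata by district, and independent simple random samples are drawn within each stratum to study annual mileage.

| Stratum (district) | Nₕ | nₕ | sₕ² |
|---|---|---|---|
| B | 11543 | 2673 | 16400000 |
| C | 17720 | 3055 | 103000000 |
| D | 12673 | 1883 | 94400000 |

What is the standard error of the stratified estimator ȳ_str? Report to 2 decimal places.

Var(ȳ_str) = Σₕ Wₕ²(1 − fₕ)sₕ²/nₕ with Wₕ = Nₕ/N, N = 41936.
B: Wₕ = 0.27525277; term = 0.27525277²·(1 − 0.23156892)·16400000/2673 = 357.20144.
C: Wₕ = 0.42254865; term = 0.42254865²·(1 − 0.17240406)·103000000/3055 = 4981.9319.
D: Wₕ = 0.30219859; term = 0.30219859²·(1 − 0.14858360)·94400000/1883 = 3898.0602.
Sum = 9237.1935.
SE = √(9237.1935) = 96.11.

96.11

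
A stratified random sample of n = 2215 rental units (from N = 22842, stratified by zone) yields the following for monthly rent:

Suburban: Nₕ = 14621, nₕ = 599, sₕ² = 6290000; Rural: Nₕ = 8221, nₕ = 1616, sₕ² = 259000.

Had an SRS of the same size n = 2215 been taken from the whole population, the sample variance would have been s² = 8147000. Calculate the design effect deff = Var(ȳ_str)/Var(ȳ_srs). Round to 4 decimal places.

Var(ȳ_str) = Σ Wₕ²(1−fₕ)sₕ²/nₕ with Wₕ = Nₕ/22842:
  Suburban: (14621/22842)²·(1−599/14621)·6290000/599 = 4126.1272
  Rural: (8221/22842)²·(1−1616/8221)·259000/1616 = 16.679677
  → Var(ȳ_str) = 4142.8069.
Var(ȳ_srs) = (1 − 2215/22842)·8147000/2215 = 3321.4363.
deff = 4142.8069 / 3321.4363 = 1.2473.

1.2473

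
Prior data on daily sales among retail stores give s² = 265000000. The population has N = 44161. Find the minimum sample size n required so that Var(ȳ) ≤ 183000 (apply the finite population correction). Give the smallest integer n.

Without fpc, n₀ = s²/D = 265000000/183000 = 1448.0874.
With fpc, (1 − n/N)·s²/n ≤ D requires n ≥ n₀/(1 + n₀/N) = 1448.0874/(1 + 1448.0874/44161) = 1402.1107.
Rounding up, n = 1403.

1403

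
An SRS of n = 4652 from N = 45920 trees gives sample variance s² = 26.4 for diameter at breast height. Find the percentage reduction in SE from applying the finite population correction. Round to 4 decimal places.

f = n/N = 4652/45920 = 0.10130662.
SE_no-fpc = √(s²/n) = 0.075332453; SE_fpc = √((1−f)s²/n) = 0.071414744.
Ratio = √(1−f) = 0.94799440. Reduction = 100·(1 − 0.94799440) = 5.2006%.

5.2006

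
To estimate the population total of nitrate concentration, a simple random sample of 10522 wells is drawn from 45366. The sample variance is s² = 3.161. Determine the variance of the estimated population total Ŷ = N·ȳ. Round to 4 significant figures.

474900

Var(Ŷ) = N²·Var(ȳ) = N²·(1 − n/N)·s²/n.
f = 10522/45366 = 0.23193581; Var(ȳ) = 0.76806419·3.161/10522 = 2.3074044 × 10^-4.
Var(Ŷ) = 45366² · (2.3074044 × 10^-4) = 474880.89.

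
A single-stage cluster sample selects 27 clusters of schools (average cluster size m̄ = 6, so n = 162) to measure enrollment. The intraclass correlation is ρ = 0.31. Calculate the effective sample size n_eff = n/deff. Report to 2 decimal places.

63.53

deff = 1 + (6 − 1)·0.31 = 1 + 1.55 = 2.55.
n_eff = 162 / 2.55 = 63.53.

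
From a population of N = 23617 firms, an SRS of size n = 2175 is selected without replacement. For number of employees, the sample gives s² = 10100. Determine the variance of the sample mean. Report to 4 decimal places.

4.2160

Under SRS without replacement, Var(ȳ) = (1 − f)·s²/n with f = n/N = 2175/23617 = 0.09209468.
Var(ȳ) = (1 − 0.09209468)·10100/2175 = 0.90790532·4.6436782 = 4.2160201.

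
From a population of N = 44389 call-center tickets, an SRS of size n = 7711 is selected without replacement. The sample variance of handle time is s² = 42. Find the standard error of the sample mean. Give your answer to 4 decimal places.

0.0671

Under SRS without replacement, Var(ȳ) = (1 − f)·s²/n with f = n/N = 7711/44389 = 0.17371421.
Var(ȳ) = (1 − 0.17371421)·42/7711 = 0.82628579·0.0054467644 = 0.004500584.
SE(ȳ) = √(0.004500584) = 0.0671.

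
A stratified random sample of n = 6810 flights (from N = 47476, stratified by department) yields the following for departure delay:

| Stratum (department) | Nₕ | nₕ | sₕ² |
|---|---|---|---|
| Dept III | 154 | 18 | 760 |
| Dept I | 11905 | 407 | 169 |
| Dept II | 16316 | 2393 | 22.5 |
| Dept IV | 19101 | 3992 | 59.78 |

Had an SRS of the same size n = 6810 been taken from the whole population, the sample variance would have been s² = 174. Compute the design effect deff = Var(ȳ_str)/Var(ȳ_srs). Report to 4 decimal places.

1.3011

Var(ȳ_str) = Σ Wₕ²(1−fₕ)sₕ²/nₕ with Wₕ = Nₕ/47476:
  Dept III: (154/47476)²·(1−18/154)·760/18 = 3.9233086 × 10^-4
  Dept I: (11905/47476)²·(1−407/11905)·169/407 = 0.025217136
  Dept II: (16316/47476)²·(1−2393/16316)·22.5/2393 = 9.4762846 × 10^-4
  Dept IV: (19101/47476)²·(1−3992/19101)·59.78/3992 = 0.0019173834
  → Var(ȳ_str) = 0.028474479.
Var(ȳ_srs) = (1 − 6810/47476)·174/6810 = 0.021885651.
deff = 0.028474479 / 0.021885651 = 1.3011.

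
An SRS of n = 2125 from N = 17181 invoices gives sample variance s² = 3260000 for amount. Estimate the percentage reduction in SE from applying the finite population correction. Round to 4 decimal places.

6.3882

f = n/N = 2125/17181 = 0.12368314.
SE_no-fpc = √(s²/n) = 39.167814; SE_fpc = √((1−f)s²/n) = 36.665695.
Ratio = √(1−f) = 0.93611797. Reduction = 100·(1 − 0.93611797) = 6.3882%.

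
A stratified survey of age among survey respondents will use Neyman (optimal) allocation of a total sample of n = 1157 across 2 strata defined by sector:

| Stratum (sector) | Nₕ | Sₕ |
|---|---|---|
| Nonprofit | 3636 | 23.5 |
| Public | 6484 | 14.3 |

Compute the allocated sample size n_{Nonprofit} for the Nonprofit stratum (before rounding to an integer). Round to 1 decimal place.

Neyman allocation: nₕ = n·NₕSₕ / Σⱼ NⱼSⱼ.
Σ NⱼSⱼ = 3636·23.5 + 6484·14.3 = 178167.2.
n_{Nonprofit} = 1157·3636·23.5 / 178167.2 = 554.9.

554.9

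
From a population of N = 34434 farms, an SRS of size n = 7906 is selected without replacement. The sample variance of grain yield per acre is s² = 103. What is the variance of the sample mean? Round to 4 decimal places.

0.0100

Under SRS without replacement, Var(ȳ) = (1 − f)·s²/n with f = n/N = 7906/34434 = 0.22959865.
Var(ȳ) = (1 − 0.22959865)·103/7906 = 0.77040135·0.01302808 = 0.01003685.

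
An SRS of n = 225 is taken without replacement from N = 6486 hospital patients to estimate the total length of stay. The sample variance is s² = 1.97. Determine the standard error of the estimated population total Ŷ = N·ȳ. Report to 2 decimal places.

596.28

Var(Ŷ) = N²·Var(ȳ) = N²·(1 − n/N)·s²/n.
f = 225/6486 = 0.03469010; Var(ȳ) = 0.96530990·1.97/225 = 0.0084518244.
Var(Ŷ) = 6486² · 0.0084518244 = 355553.01.
SE(Ŷ) = √(355553.01) = 596.28.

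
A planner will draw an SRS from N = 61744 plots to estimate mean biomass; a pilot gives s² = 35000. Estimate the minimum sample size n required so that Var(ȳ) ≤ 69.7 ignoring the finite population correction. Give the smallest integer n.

503

Without fpc, n₀ = s²/D = 35000/69.7 = 502.1521.
Rounding up, n = 503.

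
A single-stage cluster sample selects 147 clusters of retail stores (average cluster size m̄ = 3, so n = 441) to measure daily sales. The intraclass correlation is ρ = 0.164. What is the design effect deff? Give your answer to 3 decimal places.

deff = 1 + (3 − 1)·0.164 = 1 + 0.328 = 1.328.

1.328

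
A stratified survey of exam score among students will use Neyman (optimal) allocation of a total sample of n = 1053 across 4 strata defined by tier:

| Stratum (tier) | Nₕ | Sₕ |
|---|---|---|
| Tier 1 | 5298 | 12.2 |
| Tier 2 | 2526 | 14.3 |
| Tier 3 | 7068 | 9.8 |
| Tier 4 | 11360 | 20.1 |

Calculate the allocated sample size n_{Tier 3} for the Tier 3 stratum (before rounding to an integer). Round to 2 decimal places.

183.09

Neyman allocation: nₕ = n·NₕSₕ / Σⱼ NⱼSⱼ.
Σ NⱼSⱼ = 5298·12.2 + 2526·14.3 + 7068·9.8 + 11360·20.1 = 398359.8.
n_{Tier 3} = 1053·7068·9.8 / 398359.8 = 183.09.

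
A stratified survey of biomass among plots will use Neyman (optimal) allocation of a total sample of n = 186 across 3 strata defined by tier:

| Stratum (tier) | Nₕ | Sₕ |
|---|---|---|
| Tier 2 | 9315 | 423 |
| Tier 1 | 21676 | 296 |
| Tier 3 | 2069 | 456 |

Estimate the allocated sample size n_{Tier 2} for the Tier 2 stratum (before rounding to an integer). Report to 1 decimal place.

64.9

Neyman allocation: nₕ = n·NₕSₕ / Σⱼ NⱼSⱼ.
Σ NⱼSⱼ = 9315·423 + 21676·296 + 2069·456 = 1.1299805 × 10^7.
n_{Tier 2} = 186·9315·423 / (1.1299805 × 10^7) = 64.9.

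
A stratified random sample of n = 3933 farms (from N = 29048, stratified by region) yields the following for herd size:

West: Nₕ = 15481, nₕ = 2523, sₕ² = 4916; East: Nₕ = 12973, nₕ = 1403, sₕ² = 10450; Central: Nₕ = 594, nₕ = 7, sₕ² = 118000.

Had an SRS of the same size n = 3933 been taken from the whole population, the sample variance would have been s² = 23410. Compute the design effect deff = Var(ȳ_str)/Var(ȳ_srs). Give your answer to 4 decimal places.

Var(ȳ_str) = Σ Wₕ²(1−fₕ)sₕ²/nₕ with Wₕ = Nₕ/29048:
  West: (15481/29048)²·(1−2523/15481)·4916/2523 = 0.46323262
  East: (12973/29048)²·(1−1403/12973)·10450/1403 = 1.3249513
  Central: (594/29048)²·(1−7/594)·118000/7 = 6.9658809
  → Var(ȳ_str) = 8.7540648.
Var(ȳ_srs) = (1 − 3933/29048)·23410/3933 = 5.1462919.
deff = 8.7540648 / 5.1462919 = 1.7010.

1.7010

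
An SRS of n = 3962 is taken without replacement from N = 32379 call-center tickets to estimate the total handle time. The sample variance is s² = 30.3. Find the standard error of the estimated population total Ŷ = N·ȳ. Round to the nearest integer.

Var(Ŷ) = N²·Var(ȳ) = N²·(1 − n/N)·s²/n.
f = 3962/32379 = 0.12236326; Var(ȳ) = 0.87763674·30.3/3962 = 0.006711861.
Var(Ŷ) = 32379² · 0.006711861 = 7.0367127 × 10^6.
SE(Ŷ) = √(7.0367127 × 10^6) = 2653.

2653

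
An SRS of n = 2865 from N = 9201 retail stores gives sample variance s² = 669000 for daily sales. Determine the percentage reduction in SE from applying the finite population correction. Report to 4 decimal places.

f = n/N = 2865/9201 = 0.31137920.
SE_no-fpc = √(s²/n) = 15.280964; SE_fpc = √((1−f)s²/n) = 12.68063.
Ratio = √(1−f) = 0.82983179. Reduction = 100·(1 − 0.82983179) = 17.0168%.

17.0168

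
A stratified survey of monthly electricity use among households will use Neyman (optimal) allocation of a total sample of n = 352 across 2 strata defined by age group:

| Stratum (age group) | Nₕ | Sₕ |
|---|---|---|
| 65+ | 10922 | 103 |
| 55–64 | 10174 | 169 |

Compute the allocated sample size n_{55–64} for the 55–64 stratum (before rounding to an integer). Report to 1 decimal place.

212.8

Neyman allocation: nₕ = n·NₕSₕ / Σⱼ NⱼSⱼ.
Σ NⱼSⱼ = 10922·103 + 10174·169 = 2.844372 × 10^6.
n_{55–64} = 352·10174·169 / (2.844372 × 10^6) = 212.8.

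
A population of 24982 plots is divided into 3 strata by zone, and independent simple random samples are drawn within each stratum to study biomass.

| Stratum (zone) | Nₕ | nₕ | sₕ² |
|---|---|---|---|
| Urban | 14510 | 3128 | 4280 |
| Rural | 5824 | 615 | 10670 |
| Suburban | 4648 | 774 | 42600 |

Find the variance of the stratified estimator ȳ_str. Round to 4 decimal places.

2.7934

Var(ȳ_str) = Σₕ Wₕ²(1 − fₕ)sₕ²/nₕ with Wₕ = Nₕ/N, N = 24982.
Urban: Wₕ = 0.58081819; term = 0.58081819²·(1 − 0.21557547)·4280/3128 = 0.3620834.
Rural: Wₕ = 0.23312785; term = 0.23312785²·(1 − 0.10559753)·10670/615 = 0.84335538.
Suburban: Wₕ = 0.18605396; term = 0.18605396²·(1 − 0.16652324)·42600/774 = 1.5879615.
Sum = 2.7934003.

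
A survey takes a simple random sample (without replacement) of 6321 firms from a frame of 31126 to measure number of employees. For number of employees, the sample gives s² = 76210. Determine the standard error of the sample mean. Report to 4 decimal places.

Under SRS without replacement, Var(ȳ) = (1 − f)·s²/n with f = n/N = 6321/31126 = 0.20307781.
Var(ȳ) = (1 − 0.20307781)·76210/6321 = 0.79692219·12.056637 = 9.6082012.
SE(ȳ) = √(9.6082012) = 3.0997.

3.0997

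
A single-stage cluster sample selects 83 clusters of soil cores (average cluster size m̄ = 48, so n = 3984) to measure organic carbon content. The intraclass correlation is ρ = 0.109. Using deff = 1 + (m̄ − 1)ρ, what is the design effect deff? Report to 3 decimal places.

deff = 1 + (48 − 1)·0.109 = 1 + 5.123 = 6.123.

6.123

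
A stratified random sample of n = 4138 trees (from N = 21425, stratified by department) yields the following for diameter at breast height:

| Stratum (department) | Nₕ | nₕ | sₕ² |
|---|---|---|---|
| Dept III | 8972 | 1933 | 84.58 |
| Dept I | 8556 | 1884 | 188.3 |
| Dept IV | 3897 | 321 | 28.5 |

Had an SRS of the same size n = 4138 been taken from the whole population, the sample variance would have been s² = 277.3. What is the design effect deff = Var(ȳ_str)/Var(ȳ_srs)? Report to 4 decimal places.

Var(ȳ_str) = Σ Wₕ²(1−fₕ)sₕ²/nₕ with Wₕ = Nₕ/21425:
  Dept III: (8972/21425)²·(1−1933/8972)·84.58/1933 = 0.006019971
  Dept I: (8556/21425)²·(1−1884/8556)·188.3/1884 = 0.012429526
  Dept IV: (3897/21425)²·(1−321/3897)·28.5/321 = 0.0026954177
  → Var(ȳ_str) = 0.021144915.
Var(ȳ_srs) = (1 − 4138/21425)·277.3/4138 = 0.054070226.
deff = 0.021144915 / 0.054070226 = 0.3911.

0.3911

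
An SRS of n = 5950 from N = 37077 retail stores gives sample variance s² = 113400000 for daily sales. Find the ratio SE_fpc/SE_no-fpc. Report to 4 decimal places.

0.9163

f = n/N = 5950/37077 = 0.16047685.
SE_no-fpc = √(s²/n) = 138.0537; SE_fpc = √((1−f)s²/n) = 126.49239.
Ratio = √(1−f) = 0.91625496.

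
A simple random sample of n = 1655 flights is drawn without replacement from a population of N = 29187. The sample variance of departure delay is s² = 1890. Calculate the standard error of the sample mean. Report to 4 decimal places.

Under SRS without replacement, Var(ȳ) = (1 − f)·s²/n with f = n/N = 1655/29187 = 0.05670333.
Var(ȳ) = (1 − 0.05670333)·1890/1655 = 0.94329667·1.141994 = 1.0772391.
SE(ȳ) = √(1.0772391) = 1.0379.

1.0379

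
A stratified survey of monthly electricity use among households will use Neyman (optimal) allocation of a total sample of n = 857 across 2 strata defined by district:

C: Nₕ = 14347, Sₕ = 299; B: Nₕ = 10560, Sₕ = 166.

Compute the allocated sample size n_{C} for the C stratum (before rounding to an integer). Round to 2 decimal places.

Neyman allocation: nₕ = n·NₕSₕ / Σⱼ NⱼSⱼ.
Σ NⱼSⱼ = 14347·299 + 10560·166 = 6.042713 × 10^6.
n_{C} = 857·14347·299 / (6.042713 × 10^6) = 608.39.

608.39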